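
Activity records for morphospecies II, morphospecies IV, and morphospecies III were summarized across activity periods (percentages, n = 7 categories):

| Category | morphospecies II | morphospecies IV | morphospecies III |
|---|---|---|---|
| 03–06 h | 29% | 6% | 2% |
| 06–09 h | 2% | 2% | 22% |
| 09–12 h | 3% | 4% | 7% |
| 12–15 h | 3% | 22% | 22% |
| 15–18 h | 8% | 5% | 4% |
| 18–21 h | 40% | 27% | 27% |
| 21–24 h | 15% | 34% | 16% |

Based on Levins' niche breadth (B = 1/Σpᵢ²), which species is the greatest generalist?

Convert percentages to proportions (divide by 100).
Σp_IIᵢ² = 0.29² + 0.02² + 0.03² + 0.03² + 0.08² + 0.40² + 0.15² = 0.0841 + 0.0004 + 0.0009 + 0.0009 + 0.0064 + 0.1600 + 0.0225 = 0.2752
B_II = 1 / 0.2752 = 3.6337
Σp_IVᵢ² = 0.06² + 0.02² + 0.04² + 0.22² + 0.05² + 0.27² + 0.34² = 0.0036 + 0.0004 + 0.0016 + 0.0484 + 0.0025 + 0.0729 + 0.1156 = 0.2450
B_IV = 1 / 0.2450 = 4.0816
Σp_IIIᵢ² = 0.02² + 0.22² + 0.07² + 0.22² + 0.04² + 0.27² + 0.16² = 0.0004 + 0.0484 + 0.0049 + 0.0484 + 0.0016 + 0.0729 + 0.0256 = 0.2022
B_III = 1 / 0.2022 = 4.9456
Highest B → broadest niche (most generalist): morphospecies III (B = 4.95).

morphospecies III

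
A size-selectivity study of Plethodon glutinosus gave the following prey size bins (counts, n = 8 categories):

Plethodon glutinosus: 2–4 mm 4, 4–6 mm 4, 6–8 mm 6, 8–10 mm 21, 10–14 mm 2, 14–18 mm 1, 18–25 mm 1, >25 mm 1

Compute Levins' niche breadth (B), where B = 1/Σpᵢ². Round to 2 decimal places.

3.10

Proportions for Plethodon glutinosus (n=40): 4/40=0.1000, 4/40=0.1000, 6/40=0.1500, 21/40=0.5250, 2/40=0.0500, 1/40=0.0250, 1/40=0.0250, 1/40=0.0250
Σpᵢ² = 0.1000² + 0.1000² + 0.1500² + 0.5250² + 0.0500² + 0.0250² + 0.0250² + 0.0250² = 0.010000 + 0.010000 + 0.022500 + 0.275625 + 0.002500 + 0.000625 + 0.000625 + 0.000625 = 0.322500
B = 1 / 0.322500 = 3.1008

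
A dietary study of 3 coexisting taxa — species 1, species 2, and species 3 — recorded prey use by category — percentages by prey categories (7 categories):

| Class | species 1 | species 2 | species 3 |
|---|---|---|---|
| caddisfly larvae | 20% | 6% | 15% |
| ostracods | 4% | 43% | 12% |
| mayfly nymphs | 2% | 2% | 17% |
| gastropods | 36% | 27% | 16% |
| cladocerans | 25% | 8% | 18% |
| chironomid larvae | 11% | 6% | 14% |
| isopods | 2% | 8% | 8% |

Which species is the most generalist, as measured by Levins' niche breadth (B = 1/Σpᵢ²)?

species 3

Convert percentages to proportions (divide by 100).
Σp_1ᵢ² = 0.20² + 0.04² + 0.02² + 0.36² + 0.25² + 0.11² + 0.02² = 0.0400 + 0.0016 + 0.0004 + 0.1296 + 0.0625 + 0.0121 + 0.0004 = 0.2466
B_1 = 1 / 0.2466 = 4.0552
Σp_2ᵢ² = 0.06² + 0.43² + 0.02² + 0.27² + 0.08² + 0.06² + 0.08² = 0.0036 + 0.1849 + 0.0004 + 0.0729 + 0.0064 + 0.0036 + 0.0064 = 0.2782
B_2 = 1 / 0.2782 = 3.5945
Σp_3ᵢ² = 0.15² + 0.12² + 0.17² + 0.16² + 0.18² + 0.14² + 0.08² = 0.0225 + 0.0144 + 0.0289 + 0.0256 + 0.0324 + 0.0196 + 0.0064 = 0.1498
B_3 = 1 / 0.1498 = 6.6756
Highest B → broadest niche (most generalist): species 3 (B = 6.68).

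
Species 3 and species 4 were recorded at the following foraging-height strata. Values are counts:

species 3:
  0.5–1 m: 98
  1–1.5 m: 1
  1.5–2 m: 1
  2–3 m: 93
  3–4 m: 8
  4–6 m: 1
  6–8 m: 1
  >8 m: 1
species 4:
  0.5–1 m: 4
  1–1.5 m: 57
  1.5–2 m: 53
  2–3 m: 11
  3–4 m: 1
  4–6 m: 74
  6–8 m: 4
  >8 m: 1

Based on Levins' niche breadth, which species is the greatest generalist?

Proportions for species 3 (n=204): 98/204=0.4804, 1/204=0.0049, 1/204=0.0049, 93/204=0.4559, 8/204=0.0392, 1/204=0.0049, 1/204=0.0049, 1/204=0.0049
Proportions for species 4 (n=205): 4/205=0.0195, 57/205=0.2780, 53/205=0.2585, 11/205=0.0537, 1/205=0.0049, 74/205=0.3610, 4/205=0.0195, 1/205=0.0049
Σp_3ᵢ² = 0.4804² + 0.0049² + 0.0049² + 0.4559² + 0.0392² + 0.0049² + 0.0049² + 0.0049² = 0.230784 + 0.000024 + 0.000024 + 0.207845 + 0.001537 + 0.000024 + 0.000024 + 0.000024 = 0.440286
B_3 = 1 / 0.440286 = 2.2713
Σp_4ᵢ² = 0.0195² + 0.2780² + 0.2585² + 0.0537² + 0.0049² + 0.3610² + 0.0195² + 0.0049² = 0.000380 + 0.077284 + 0.066822 + 0.002884 + 0.000024 + 0.130321 + 0.000380 + 0.000024 = 0.278119
B_4 = 1 / 0.278119 = 3.5956
Highest B → broadest niche (most generalist): species 4 (B = 3.60).

species 4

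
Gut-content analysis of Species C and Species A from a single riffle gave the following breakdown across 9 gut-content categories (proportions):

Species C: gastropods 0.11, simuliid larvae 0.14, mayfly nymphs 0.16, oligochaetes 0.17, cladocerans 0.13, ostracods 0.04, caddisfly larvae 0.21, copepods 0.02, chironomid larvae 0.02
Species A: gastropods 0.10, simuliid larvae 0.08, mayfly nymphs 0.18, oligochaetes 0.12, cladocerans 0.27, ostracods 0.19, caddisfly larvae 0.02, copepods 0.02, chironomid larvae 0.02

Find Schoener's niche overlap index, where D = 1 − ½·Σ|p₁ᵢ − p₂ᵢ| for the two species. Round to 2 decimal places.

Σ|p₁ᵢ − p₂ᵢ| = 0.01 + 0.06 + 0.02 + 0.05 + 0.14 + 0.15 + 0.19 + 0.00 + 0.00 = 0.62
D = 1 − ½ × 0.62 = 1 − 0.310 = 0.6900

0.69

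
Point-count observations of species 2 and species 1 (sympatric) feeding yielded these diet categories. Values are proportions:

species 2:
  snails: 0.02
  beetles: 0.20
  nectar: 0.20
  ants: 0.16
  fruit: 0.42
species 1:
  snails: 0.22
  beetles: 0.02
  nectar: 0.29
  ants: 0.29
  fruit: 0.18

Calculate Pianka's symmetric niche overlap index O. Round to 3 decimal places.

0.710

Σ p₁ᵢp₂ᵢ = 0.0044 + 0.0040 + 0.0580 + 0.0464 + 0.0756 = 0.1884
Σp_1ᵢ² = 0.02² + 0.20² + 0.20² + 0.16² + 0.42² = 0.0004 + 0.0400 + 0.0400 + 0.0256 + 0.1764 = 0.2824
Σp_2ᵢ² = 0.22² + 0.02² + 0.29² + 0.29² + 0.18² = 0.0484 + 0.0004 + 0.0841 + 0.0841 + 0.0324 = 0.2494
O = 0.1884 / √(0.2824 × 0.2494) = 0.1884 / 0.265388 = 0.70990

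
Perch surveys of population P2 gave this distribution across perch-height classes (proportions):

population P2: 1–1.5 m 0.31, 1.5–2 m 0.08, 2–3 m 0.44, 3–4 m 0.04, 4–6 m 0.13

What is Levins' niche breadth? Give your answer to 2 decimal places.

3.18

Σpᵢ² = 0.31² + 0.08² + 0.44² + 0.04² + 0.13² = 0.0961 + 0.0064 + 0.1936 + 0.0016 + 0.0169 = 0.3146
B = 1 / 0.3146 = 3.1786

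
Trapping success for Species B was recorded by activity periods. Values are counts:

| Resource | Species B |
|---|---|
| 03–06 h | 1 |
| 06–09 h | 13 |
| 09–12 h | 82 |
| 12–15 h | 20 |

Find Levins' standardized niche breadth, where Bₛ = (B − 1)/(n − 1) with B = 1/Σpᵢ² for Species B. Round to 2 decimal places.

Proportions for Species B (n=116): 1/116=0.0086, 13/116=0.1121, 82/116=0.7069, 20/116=0.1724
Σpᵢ² = 0.0086² + 0.1121² + 0.7069² + 0.1724² = 0.000074 + 0.012566 + 0.499708 + 0.029722 = 0.542070
B = 1 / 0.542070 = 1.8448
Bₛ = (B − 1)/(n − 1) = (1.8448 − 1)/(4 − 1) = 0.8448/3 = 0.2816

0.28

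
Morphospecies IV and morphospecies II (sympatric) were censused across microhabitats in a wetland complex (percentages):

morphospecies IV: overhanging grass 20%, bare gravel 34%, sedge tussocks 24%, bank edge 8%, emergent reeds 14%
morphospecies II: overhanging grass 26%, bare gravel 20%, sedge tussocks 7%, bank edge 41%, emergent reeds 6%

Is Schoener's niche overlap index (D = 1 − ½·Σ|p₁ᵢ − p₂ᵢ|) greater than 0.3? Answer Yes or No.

Yes

Convert percentages to proportions (divide by 100).
Σ|p₁ᵢ − p₂ᵢ| = 0.06 + 0.14 + 0.17 + 0.33 + 0.08 = 0.78
D = 1 − ½ × 0.78 = 1 − 0.390 = 0.6100
D = 0.6100 > 0.3 → Yes.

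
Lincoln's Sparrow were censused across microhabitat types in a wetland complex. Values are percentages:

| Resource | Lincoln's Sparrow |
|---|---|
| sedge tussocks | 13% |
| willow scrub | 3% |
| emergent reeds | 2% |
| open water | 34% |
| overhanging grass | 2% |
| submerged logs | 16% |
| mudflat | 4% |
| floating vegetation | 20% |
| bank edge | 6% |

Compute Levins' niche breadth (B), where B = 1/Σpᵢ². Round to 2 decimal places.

Convert percentages to proportions (divide by 100).
Σpᵢ² = 0.13² + 0.03² + 0.02² + 0.34² + 0.02² + 0.16² + 0.04² + 0.20² + 0.06² = 0.0169 + 0.0009 + 0.0004 + 0.1156 + 0.0004 + 0.0256 + 0.0016 + 0.0400 + 0.0036 = 0.2050
B = 1 / 0.2050 = 4.8780

4.88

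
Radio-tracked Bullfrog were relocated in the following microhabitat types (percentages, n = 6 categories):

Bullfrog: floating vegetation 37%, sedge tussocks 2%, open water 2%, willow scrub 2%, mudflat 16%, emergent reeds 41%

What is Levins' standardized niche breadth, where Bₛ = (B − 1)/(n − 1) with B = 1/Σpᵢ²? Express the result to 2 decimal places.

0.40

Convert percentages to proportions (divide by 100).
Σpᵢ² = 0.37² + 0.02² + 0.02² + 0.02² + 0.16² + 0.41² = 0.1369 + 0.0004 + 0.0004 + 0.0004 + 0.0256 + 0.1681 = 0.3318
B = 1 / 0.3318 = 3.0139
Bₛ = (B − 1)/(n − 1) = (3.0139 − 1)/(6 − 1) = 2.0139/5 = 0.4028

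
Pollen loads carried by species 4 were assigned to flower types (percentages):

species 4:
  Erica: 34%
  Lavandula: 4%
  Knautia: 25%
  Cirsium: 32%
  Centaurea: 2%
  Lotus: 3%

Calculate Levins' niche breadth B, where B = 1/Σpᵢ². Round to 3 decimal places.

3.529

Convert percentages to proportions (divide by 100).
Σpᵢ² = 0.34² + 0.04² + 0.25² + 0.32² + 0.02² + 0.03² = 0.1156 + 0.0016 + 0.0625 + 0.1024 + 0.0004 + 0.0009 = 0.2834
B = 1 / 0.2834 = 3.52858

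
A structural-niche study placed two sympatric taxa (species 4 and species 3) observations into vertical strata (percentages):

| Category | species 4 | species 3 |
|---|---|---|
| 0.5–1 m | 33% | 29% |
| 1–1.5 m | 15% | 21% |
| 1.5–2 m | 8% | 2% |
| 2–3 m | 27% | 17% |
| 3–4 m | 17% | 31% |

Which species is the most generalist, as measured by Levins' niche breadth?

species 4

Convert percentages to proportions (divide by 100).
Σp_4ᵢ² = 0.33² + 0.15² + 0.08² + 0.27² + 0.17² = 0.1089 + 0.0225 + 0.0064 + 0.0729 + 0.0289 = 0.2396
B_4 = 1 / 0.2396 = 4.1736
Σp_3ᵢ² = 0.29² + 0.21² + 0.02² + 0.17² + 0.31² = 0.0841 + 0.0441 + 0.0004 + 0.0289 + 0.0961 = 0.2536
B_3 = 1 / 0.2536 = 3.9432
Highest B → broadest niche (most generalist): species 4 (B = 4.17).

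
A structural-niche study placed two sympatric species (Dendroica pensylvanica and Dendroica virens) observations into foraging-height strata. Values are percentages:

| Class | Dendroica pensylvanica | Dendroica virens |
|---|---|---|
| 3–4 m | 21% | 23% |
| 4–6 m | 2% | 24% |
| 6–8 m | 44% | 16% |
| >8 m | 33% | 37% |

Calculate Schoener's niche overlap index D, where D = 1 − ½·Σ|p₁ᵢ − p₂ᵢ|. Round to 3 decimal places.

0.720

Convert percentages to proportions (divide by 100).
Σ|p₁ᵢ − p₂ᵢ| = 0.02 + 0.22 + 0.28 + 0.04 = 0.56
D = 1 − ½ × 0.56 = 1 − 0.280 = 0.72000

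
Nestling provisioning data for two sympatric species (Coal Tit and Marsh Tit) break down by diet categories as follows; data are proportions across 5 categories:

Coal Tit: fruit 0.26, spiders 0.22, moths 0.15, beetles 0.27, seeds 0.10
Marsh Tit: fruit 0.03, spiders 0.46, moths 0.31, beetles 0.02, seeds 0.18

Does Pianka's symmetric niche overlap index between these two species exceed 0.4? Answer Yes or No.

Yes

Σ p₁ᵢp₂ᵢ = 0.0078 + 0.1012 + 0.0465 + 0.0054 + 0.0180 = 0.1789
Σp_1ᵢ² = 0.26² + 0.22² + 0.15² + 0.27² + 0.10² = 0.0676 + 0.0484 + 0.0225 + 0.0729 + 0.0100 = 0.2214
Σp_2ᵢ² = 0.03² + 0.46² + 0.31² + 0.02² + 0.18² = 0.0009 + 0.2116 + 0.0961 + 0.0004 + 0.0324 = 0.3414
O = 0.1789 / √(0.2214 × 0.3414) = 0.1789 / 0.27493 = 0.6507
O = 0.6507 > 0.4 → Yes.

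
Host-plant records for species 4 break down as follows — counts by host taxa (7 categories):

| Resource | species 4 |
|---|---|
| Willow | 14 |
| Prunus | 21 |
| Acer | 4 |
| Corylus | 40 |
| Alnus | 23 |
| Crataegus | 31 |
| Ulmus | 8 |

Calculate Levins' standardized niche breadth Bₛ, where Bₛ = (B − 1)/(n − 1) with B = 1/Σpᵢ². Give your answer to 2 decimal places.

Proportions for species 4 (n=141): 14/141=0.0993, 21/141=0.1489, 4/141=0.0284, 40/141=0.2837, 23/141=0.1631, 31/141=0.2199, 8/141=0.0567
Σpᵢ² = 0.0993² + 0.1489² + 0.0284² + 0.2837² + 0.1631² + 0.2199² + 0.0567² = 0.009860 + 0.022171 + 0.000807 + 0.080486 + 0.026602 + 0.048356 + 0.003215 = 0.191497
B = 1 / 0.191497 = 5.2220
Bₛ = (B − 1)/(n − 1) = (5.2220 − 1)/(7 − 1) = 4.2220/6 = 0.7037

0.70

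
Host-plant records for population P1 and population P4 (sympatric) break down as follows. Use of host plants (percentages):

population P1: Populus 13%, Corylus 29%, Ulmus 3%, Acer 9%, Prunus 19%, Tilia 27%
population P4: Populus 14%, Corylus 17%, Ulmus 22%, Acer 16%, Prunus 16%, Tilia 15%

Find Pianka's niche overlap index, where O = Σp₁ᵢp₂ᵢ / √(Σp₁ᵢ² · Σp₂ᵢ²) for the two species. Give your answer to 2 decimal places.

0.82

Convert percentages to proportions (divide by 100).
Σ p₁ᵢp₂ᵢ = 0.0182 + 0.0493 + 0.0066 + 0.0144 + 0.0304 + 0.0405 = 0.1594
Σp_1ᵢ² = 0.13² + 0.29² + 0.03² + 0.09² + 0.19² + 0.27² = 0.0169 + 0.0841 + 0.0009 + 0.0081 + 0.0361 + 0.0729 = 0.2190
Σp_2ᵢ² = 0.14² + 0.17² + 0.22² + 0.16² + 0.16² + 0.15² = 0.0196 + 0.0289 + 0.0484 + 0.0256 + 0.0256 + 0.0225 = 0.1706
O = 0.1594 / √(0.2190 × 0.1706) = 0.1594 / 0.19329 = 0.8247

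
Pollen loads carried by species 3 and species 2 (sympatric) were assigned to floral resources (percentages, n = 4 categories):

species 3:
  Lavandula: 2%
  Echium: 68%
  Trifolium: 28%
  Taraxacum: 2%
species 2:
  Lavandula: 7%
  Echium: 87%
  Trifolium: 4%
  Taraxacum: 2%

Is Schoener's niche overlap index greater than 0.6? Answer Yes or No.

Yes

Convert percentages to proportions (divide by 100).
Σ|p₁ᵢ − p₂ᵢ| = 0.05 + 0.19 + 0.24 + 0.00 = 0.48
D = 1 − ½ × 0.48 = 1 − 0.240 = 0.7600
D = 0.7600 > 0.6 → Yes.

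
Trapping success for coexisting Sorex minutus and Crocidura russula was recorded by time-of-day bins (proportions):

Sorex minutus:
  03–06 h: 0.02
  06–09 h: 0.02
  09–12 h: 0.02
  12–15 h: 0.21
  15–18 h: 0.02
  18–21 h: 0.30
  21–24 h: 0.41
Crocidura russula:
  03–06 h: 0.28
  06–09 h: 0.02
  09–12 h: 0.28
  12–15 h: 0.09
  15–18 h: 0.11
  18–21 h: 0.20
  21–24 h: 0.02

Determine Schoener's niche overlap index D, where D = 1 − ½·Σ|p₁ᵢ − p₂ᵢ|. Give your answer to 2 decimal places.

Σ|p₁ᵢ − p₂ᵢ| = 0.26 + 0.00 + 0.26 + 0.12 + 0.09 + 0.10 + 0.39 = 1.22
D = 1 − ½ × 1.22 = 1 − 0.610 = 0.3900

0.39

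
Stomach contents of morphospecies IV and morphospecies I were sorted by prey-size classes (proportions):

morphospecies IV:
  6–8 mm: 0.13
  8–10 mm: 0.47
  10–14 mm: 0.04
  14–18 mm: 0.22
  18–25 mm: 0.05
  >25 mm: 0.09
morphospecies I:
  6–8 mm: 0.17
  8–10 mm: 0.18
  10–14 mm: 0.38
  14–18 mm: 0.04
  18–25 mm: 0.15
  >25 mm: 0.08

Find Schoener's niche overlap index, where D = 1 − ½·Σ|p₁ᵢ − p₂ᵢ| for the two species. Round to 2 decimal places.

Σ|p₁ᵢ − p₂ᵢ| = 0.04 + 0.29 + 0.34 + 0.18 + 0.10 + 0.01 = 0.96
D = 1 − ½ × 0.96 = 1 − 0.480 = 0.5200

0.52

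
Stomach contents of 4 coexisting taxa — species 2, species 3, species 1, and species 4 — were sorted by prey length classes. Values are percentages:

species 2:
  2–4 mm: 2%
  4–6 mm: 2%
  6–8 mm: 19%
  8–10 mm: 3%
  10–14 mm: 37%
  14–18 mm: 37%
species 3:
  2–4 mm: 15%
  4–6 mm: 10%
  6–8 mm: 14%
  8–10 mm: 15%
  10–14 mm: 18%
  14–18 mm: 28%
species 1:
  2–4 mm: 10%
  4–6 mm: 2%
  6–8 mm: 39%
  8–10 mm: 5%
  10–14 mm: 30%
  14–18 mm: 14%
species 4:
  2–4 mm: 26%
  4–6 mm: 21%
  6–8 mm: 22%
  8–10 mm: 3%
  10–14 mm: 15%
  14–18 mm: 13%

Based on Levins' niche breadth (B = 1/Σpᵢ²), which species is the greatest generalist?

Convert percentages to proportions (divide by 100).
Σp_2ᵢ² = 0.02² + 0.02² + 0.19² + 0.03² + 0.37² + 0.37² = 0.0004 + 0.0004 + 0.0361 + 0.0009 + 0.1369 + 0.1369 = 0.3116
B_2 = 1 / 0.3116 = 3.2092
Σp_3ᵢ² = 0.15² + 0.10² + 0.14² + 0.15² + 0.18² + 0.28² = 0.0225 + 0.0100 + 0.0196 + 0.0225 + 0.0324 + 0.0784 = 0.1854
B_3 = 1 / 0.1854 = 5.3937
Σp_1ᵢ² = 0.10² + 0.02² + 0.39² + 0.05² + 0.30² + 0.14² = 0.0100 + 0.0004 + 0.1521 + 0.0025 + 0.0900 + 0.0196 = 0.2746
B_1 = 1 / 0.2746 = 3.6417
Σp_4ᵢ² = 0.26² + 0.21² + 0.22² + 0.03² + 0.15² + 0.13² = 0.0676 + 0.0441 + 0.0484 + 0.0009 + 0.0225 + 0.0169 = 0.2004
B_4 = 1 / 0.2004 = 4.9900
Highest B → broadest niche (most generalist): species 3 (B = 5.39).

species 3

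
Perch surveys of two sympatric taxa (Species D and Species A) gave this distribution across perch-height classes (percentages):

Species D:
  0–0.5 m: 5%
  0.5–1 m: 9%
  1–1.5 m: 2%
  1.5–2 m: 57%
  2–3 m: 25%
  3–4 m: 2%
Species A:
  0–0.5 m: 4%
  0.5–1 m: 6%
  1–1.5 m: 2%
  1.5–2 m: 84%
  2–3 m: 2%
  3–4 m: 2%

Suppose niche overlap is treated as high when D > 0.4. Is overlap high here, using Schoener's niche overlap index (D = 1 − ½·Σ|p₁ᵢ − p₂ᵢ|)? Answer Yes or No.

Convert percentages to proportions (divide by 100).
Σ|p₁ᵢ − p₂ᵢ| = 0.01 + 0.03 + 0.00 + 0.27 + 0.23 + 0.00 = 0.54
D = 1 − ½ × 0.54 = 1 − 0.270 = 0.7300
D = 0.7300 > 0.4 → Yes.

Yes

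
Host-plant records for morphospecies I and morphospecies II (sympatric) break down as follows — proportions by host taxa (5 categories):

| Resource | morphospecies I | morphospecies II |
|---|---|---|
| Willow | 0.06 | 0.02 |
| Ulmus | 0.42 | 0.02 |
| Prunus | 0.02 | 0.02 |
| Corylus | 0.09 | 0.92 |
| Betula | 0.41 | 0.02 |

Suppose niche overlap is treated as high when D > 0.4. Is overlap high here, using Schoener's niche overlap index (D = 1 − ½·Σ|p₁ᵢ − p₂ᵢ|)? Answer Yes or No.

Σ|p₁ᵢ − p₂ᵢ| = 0.04 + 0.40 + 0.00 + 0.83 + 0.39 = 1.66
D = 1 − ½ × 1.66 = 1 − 0.830 = 0.1700
D = 0.1700 < 0.4 → No.

No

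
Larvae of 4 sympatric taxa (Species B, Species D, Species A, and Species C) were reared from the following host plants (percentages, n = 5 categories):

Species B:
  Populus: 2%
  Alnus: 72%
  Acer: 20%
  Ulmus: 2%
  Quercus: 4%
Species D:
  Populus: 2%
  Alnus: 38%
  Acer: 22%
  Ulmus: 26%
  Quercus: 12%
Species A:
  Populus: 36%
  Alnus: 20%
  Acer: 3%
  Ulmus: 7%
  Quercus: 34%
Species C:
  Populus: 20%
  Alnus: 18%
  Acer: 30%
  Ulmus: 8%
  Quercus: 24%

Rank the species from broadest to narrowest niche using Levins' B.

Convert percentages to proportions (divide by 100).
Σp_Bᵢ² = 0.02² + 0.72² + 0.20² + 0.02² + 0.04² = 0.0004 + 0.5184 + 0.0400 + 0.0004 + 0.0016 = 0.5608
B_B = 1 / 0.5608 = 1.7832
Σp_Dᵢ² = 0.02² + 0.38² + 0.22² + 0.26² + 0.12² = 0.0004 + 0.1444 + 0.0484 + 0.0676 + 0.0144 = 0.2752
B_D = 1 / 0.2752 = 3.6337
Σp_Aᵢ² = 0.36² + 0.20² + 0.03² + 0.07² + 0.34² = 0.1296 + 0.0400 + 0.0009 + 0.0049 + 0.1156 = 0.2910
B_A = 1 / 0.2910 = 3.4364
Σp_Cᵢ² = 0.20² + 0.18² + 0.30² + 0.08² + 0.24² = 0.0400 + 0.0324 + 0.0900 + 0.0064 + 0.0576 = 0.2264
B_C = 1 / 0.2264 = 4.4170
Ranking by B (broadest → narrowest): Species C (4.42) > Species D (3.63) > Species A (3.44) > Species B (1.78)

Species C > Species D > Species A > Species B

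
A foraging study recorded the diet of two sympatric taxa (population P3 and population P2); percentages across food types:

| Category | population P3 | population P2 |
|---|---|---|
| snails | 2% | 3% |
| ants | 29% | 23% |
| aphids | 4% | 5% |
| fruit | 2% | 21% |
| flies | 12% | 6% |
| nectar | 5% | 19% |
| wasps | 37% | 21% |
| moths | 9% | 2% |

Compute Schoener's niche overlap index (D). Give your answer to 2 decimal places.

0.65

Convert percentages to proportions (divide by 100).
Σ|p₁ᵢ − p₂ᵢ| = 0.01 + 0.06 + 0.01 + 0.19 + 0.06 + 0.14 + 0.16 + 0.07 = 0.70
D = 1 − ½ × 0.70 = 1 − 0.350 = 0.6500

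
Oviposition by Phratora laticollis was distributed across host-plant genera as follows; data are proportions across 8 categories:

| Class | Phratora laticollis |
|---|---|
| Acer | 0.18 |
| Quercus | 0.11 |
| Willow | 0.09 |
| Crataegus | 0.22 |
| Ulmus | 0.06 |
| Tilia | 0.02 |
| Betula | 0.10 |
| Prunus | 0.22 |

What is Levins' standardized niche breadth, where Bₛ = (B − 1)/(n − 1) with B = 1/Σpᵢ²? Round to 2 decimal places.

0.73

Σpᵢ² = 0.18² + 0.11² + 0.09² + 0.22² + 0.06² + 0.02² + 0.10² + 0.22² = 0.0324 + 0.0121 + 0.0081 + 0.0484 + 0.0036 + 0.0004 + 0.0100 + 0.0484 = 0.1634
B = 1 / 0.1634 = 6.1200
Bₛ = (B − 1)/(n − 1) = (6.1200 − 1)/(8 − 1) = 5.1200/7 = 0.7314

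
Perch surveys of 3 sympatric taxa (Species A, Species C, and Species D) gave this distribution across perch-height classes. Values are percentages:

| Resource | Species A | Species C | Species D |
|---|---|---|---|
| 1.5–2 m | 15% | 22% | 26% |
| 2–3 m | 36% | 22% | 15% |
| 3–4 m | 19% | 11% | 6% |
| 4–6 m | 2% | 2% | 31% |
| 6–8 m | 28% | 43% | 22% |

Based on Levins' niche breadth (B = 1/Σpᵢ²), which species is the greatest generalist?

Species D

Convert percentages to proportions (divide by 100).
Σp_Aᵢ² = 0.15² + 0.36² + 0.19² + 0.02² + 0.28² = 0.0225 + 0.1296 + 0.0361 + 0.0004 + 0.0784 = 0.2670
B_A = 1 / 0.2670 = 3.7453
Σp_Cᵢ² = 0.22² + 0.22² + 0.11² + 0.02² + 0.43² = 0.0484 + 0.0484 + 0.0121 + 0.0004 + 0.1849 = 0.2942
B_C = 1 / 0.2942 = 3.3990
Σp_Dᵢ² = 0.26² + 0.15² + 0.06² + 0.31² + 0.22² = 0.0676 + 0.0225 + 0.0036 + 0.0961 + 0.0484 = 0.2382
B_D = 1 / 0.2382 = 4.1982
Highest B → broadest niche (most generalist): Species D (B = 4.20).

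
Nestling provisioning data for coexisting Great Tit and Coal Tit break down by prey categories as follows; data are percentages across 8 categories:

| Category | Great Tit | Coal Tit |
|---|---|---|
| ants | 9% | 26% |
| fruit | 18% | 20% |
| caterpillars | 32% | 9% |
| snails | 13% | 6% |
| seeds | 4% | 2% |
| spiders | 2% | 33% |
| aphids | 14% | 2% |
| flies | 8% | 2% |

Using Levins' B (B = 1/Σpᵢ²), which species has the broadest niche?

Convert percentages to proportions (divide by 100).
Σp_Greaᵢ² = 0.09² + 0.18² + 0.32² + 0.13² + 0.04² + 0.02² + 0.14² + 0.08² = 0.0081 + 0.0324 + 0.1024 + 0.0169 + 0.0016 + 0.0004 + 0.0196 + 0.0064 = 0.1878
B_Grea = 1 / 0.1878 = 5.3248
Σp_Coalᵢ² = 0.26² + 0.20² + 0.09² + 0.06² + 0.02² + 0.33² + 0.02² + 0.02² = 0.0676 + 0.0400 + 0.0081 + 0.0036 + 0.0004 + 0.1089 + 0.0004 + 0.0004 = 0.2294
B_Coal = 1 / 0.2294 = 4.3592
Highest B → broadest niche (most generalist): Great Tit (B = 5.32).

Great Tit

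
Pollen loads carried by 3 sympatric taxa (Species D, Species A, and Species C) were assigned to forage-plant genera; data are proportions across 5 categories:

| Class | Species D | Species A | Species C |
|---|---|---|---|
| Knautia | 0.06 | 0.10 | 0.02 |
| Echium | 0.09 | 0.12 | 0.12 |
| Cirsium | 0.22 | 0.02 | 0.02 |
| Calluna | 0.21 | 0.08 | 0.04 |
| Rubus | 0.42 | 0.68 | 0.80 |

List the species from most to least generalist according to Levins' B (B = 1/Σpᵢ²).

Σp_Dᵢ² = 0.06² + 0.09² + 0.22² + 0.21² + 0.42² = 0.0036 + 0.0081 + 0.0484 + 0.0441 + 0.1764 = 0.2806
B_D = 1 / 0.2806 = 3.5638
Σp_Aᵢ² = 0.10² + 0.12² + 0.02² + 0.08² + 0.68² = 0.0100 + 0.0144 + 0.0004 + 0.0064 + 0.4624 = 0.4936
B_A = 1 / 0.4936 = 2.0259
Σp_Cᵢ² = 0.02² + 0.12² + 0.02² + 0.04² + 0.80² = 0.0004 + 0.0144 + 0.0004 + 0.0016 + 0.6400 = 0.6568
B_C = 1 / 0.6568 = 1.5225
Ranking by B (broadest → narrowest): Species D (3.56) > Species A (2.03) > Species C (1.52)

Species D > Species A > Species C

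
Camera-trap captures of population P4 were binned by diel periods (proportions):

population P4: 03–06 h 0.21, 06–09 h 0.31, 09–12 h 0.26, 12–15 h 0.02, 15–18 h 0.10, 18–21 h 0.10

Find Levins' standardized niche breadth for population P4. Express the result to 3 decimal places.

0.676

Σpᵢ² = 0.21² + 0.31² + 0.26² + 0.02² + 0.10² + 0.10² = 0.0441 + 0.0961 + 0.0676 + 0.0004 + 0.0100 + 0.0100 = 0.2282
B = 1 / 0.2282 = 4.38212
Bₛ = (B − 1)/(n − 1) = (4.38212 − 1)/(6 − 1) = 3.38212/5 = 0.67642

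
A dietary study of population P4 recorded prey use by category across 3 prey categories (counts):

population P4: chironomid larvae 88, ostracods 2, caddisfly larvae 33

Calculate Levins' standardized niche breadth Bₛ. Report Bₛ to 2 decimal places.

0.36

Proportions for population P4 (n=123): 88/123=0.7154, 2/123=0.0163, 33/123=0.2683
Σpᵢ² = 0.7154² + 0.0163² + 0.2683² = 0.511797 + 0.000266 + 0.071985 = 0.584048
B = 1 / 0.584048 = 1.7122
Bₛ = (B − 1)/(n − 1) = (1.7122 − 1)/(3 − 1) = 0.7122/2 = 0.3561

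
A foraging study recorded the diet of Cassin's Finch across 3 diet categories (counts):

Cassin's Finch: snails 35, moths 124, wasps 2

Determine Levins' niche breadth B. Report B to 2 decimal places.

Proportions for Cassin's Finch (n=161): 35/161=0.2174, 124/161=0.7702, 2/161=0.0124
Σpᵢ² = 0.2174² + 0.7702² + 0.0124² = 0.047263 + 0.593208 + 0.000154 = 0.640625
B = 1 / 0.640625 = 1.5610

1.56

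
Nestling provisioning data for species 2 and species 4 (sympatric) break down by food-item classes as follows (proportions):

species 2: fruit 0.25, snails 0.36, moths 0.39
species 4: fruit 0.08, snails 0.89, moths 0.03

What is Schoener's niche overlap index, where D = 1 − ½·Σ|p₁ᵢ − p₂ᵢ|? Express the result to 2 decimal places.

0.47

Σ|p₁ᵢ − p₂ᵢ| = 0.17 + 0.53 + 0.36 = 1.06
D = 1 − ½ × 1.06 = 1 − 0.530 = 0.4700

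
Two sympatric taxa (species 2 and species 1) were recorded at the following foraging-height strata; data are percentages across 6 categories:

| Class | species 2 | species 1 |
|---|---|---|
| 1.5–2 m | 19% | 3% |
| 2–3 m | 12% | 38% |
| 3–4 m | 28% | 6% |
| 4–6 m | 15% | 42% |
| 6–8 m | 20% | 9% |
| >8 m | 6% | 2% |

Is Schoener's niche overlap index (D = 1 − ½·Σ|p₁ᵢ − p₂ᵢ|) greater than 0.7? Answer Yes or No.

Convert percentages to proportions (divide by 100).
Σ|p₁ᵢ − p₂ᵢ| = 0.16 + 0.26 + 0.22 + 0.27 + 0.11 + 0.04 = 1.06
D = 1 − ½ × 1.06 = 1 − 0.530 = 0.4700
D = 0.4700 < 0.7 → No.

No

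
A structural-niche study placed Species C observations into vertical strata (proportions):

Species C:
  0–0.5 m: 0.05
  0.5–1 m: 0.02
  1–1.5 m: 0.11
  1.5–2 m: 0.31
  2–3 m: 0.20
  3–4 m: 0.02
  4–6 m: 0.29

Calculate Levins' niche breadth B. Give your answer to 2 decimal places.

4.24

Σpᵢ² = 0.05² + 0.02² + 0.11² + 0.31² + 0.20² + 0.02² + 0.29² = 0.0025 + 0.0004 + 0.0121 + 0.0961 + 0.0400 + 0.0004 + 0.0841 = 0.2356
B = 1 / 0.2356 = 4.2445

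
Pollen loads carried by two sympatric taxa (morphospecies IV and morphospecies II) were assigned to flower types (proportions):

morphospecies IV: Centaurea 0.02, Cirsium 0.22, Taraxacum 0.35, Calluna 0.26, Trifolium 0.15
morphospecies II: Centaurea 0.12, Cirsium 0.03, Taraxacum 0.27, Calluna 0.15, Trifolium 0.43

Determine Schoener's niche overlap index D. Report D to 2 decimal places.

0.62

Σ|p₁ᵢ − p₂ᵢ| = 0.10 + 0.19 + 0.08 + 0.11 + 0.28 = 0.76
D = 1 − ½ × 0.76 = 1 − 0.380 = 0.6200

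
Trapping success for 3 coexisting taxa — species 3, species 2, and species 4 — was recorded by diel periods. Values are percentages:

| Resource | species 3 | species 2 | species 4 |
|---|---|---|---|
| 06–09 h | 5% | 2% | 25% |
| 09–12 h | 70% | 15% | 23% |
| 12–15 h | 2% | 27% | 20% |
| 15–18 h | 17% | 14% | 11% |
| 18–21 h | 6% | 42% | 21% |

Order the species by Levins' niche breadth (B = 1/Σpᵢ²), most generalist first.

Convert percentages to proportions (divide by 100).
Σp_3ᵢ² = 0.05² + 0.70² + 0.02² + 0.17² + 0.06² = 0.0025 + 0.4900 + 0.0004 + 0.0289 + 0.0036 = 0.5254
B_3 = 1 / 0.5254 = 1.9033
Σp_2ᵢ² = 0.02² + 0.15² + 0.27² + 0.14² + 0.42² = 0.0004 + 0.0225 + 0.0729 + 0.0196 + 0.1764 = 0.2918
B_2 = 1 / 0.2918 = 3.4270
Σp_4ᵢ² = 0.25² + 0.23² + 0.20² + 0.11² + 0.21² = 0.0625 + 0.0529 + 0.0400 + 0.0121 + 0.0441 = 0.2116
B_4 = 1 / 0.2116 = 4.7259
Ranking by B (broadest → narrowest): species 4 (4.73) > species 2 (3.43) > species 3 (1.90)

species 4 > species 2 > species 3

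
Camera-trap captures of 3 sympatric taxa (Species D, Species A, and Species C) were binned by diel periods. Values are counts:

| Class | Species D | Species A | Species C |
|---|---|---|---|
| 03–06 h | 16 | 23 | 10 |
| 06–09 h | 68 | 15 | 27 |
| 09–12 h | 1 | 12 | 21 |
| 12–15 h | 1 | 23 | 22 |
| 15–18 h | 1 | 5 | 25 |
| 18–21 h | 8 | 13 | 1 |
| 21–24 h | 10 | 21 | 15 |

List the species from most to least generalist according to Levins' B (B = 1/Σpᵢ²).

Species A > Species C > Species D

Proportions for Species D (n=105): 16/105=0.1524, 68/105=0.6476, 1/105=0.0095, 1/105=0.0095, 1/105=0.0095, 8/105=0.0762, 10/105=0.0952
Proportions for Species A (n=112): 23/112=0.2054, 15/112=0.1339, 12/112=0.1071, 23/112=0.2054, 5/112=0.0446, 13/112=0.1161, 21/112=0.1875
Proportions for Species C (n=121): 10/121=0.0826, 27/121=0.2231, 21/121=0.1736, 22/121=0.1818, 25/121=0.2066, 1/121=0.0083, 15/121=0.1240
Σp_Dᵢ² = 0.1524² + 0.6476² + 0.0095² + 0.0095² + 0.0095² + 0.0762² + 0.0952² = 0.023226 + 0.419386 + 0.000090 + 0.000090 + 0.000090 + 0.005806 + 0.009063 = 0.457751
B_D = 1 / 0.457751 = 2.1846
Σp_Aᵢ² = 0.2054² + 0.1339² + 0.1071² + 0.2054² + 0.0446² + 0.1161² + 0.1875² = 0.042189 + 0.017929 + 0.011470 + 0.042189 + 0.001989 + 0.013479 + 0.035156 = 0.164401
B_A = 1 / 0.164401 = 6.0827
Σp_Cᵢ² = 0.0826² + 0.2231² + 0.1736² + 0.1818² + 0.2066² + 0.0083² + 0.1240² = 0.006823 + 0.049774 + 0.030137 + 0.033051 + 0.042684 + 0.000069 + 0.015376 = 0.177914
B_C = 1 / 0.177914 = 5.6207
Ranking by B (broadest → narrowest): Species A (6.08) > Species C (5.62) > Species D (2.18)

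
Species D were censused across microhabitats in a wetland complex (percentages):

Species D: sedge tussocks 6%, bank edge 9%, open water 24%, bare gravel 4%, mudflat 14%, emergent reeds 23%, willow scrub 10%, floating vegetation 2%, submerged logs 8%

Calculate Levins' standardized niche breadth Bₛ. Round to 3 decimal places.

0.655

Convert percentages to proportions (divide by 100).
Σpᵢ² = 0.06² + 0.09² + 0.24² + 0.04² + 0.14² + 0.23² + 0.10² + 0.02² + 0.08² = 0.0036 + 0.0081 + 0.0576 + 0.0016 + 0.0196 + 0.0529 + 0.0100 + 0.0004 + 0.0064 = 0.1602
B = 1 / 0.1602 = 6.24220
Bₛ = (B − 1)/(n − 1) = (6.24220 − 1)/(9 − 1) = 5.24220/8 = 0.65528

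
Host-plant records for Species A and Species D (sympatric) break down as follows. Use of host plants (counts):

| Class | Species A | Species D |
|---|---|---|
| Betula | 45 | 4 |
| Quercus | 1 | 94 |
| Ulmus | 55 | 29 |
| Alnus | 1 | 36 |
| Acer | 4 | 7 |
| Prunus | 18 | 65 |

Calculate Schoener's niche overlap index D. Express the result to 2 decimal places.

0.33

Proportions for Species A (n=124): 45/124=0.3629, 1/124=0.0081, 55/124=0.4435, 1/124=0.0081, 4/124=0.0323, 18/124=0.1452
Proportions for Species D (n=235): 4/235=0.0170, 94/235=0.4000, 29/235=0.1234, 36/235=0.1532, 7/235=0.0298, 65/235=0.2766
Σ|p₁ᵢ − p₂ᵢ| = 0.3459 + 0.3919 + 0.3201 + 0.1451 + 0.0025 + 0.1314 = 1.3369
D = 1 − ½ × 1.3369 = 1 − 0.66845 = 0.33155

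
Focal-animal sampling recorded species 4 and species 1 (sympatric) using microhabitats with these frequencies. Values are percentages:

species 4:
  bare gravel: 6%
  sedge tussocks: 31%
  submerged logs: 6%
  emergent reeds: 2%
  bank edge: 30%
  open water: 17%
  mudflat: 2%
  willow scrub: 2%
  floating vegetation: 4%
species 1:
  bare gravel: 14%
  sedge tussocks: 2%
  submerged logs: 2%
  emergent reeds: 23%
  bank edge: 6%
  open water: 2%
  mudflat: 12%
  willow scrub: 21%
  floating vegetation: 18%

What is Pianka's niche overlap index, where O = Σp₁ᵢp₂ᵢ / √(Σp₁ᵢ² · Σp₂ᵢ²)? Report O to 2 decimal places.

Convert percentages to proportions (divide by 100).
Σ p₁ᵢp₂ᵢ = 0.0084 + 0.0062 + 0.0012 + 0.0046 + 0.0180 + 0.0034 + 0.0024 + 0.0042 + 0.0072 = 0.0556
Σp_1ᵢ² = 0.06² + 0.31² + 0.06² + 0.02² + 0.30² + 0.17² + 0.02² + 0.02² + 0.04² = 0.0036 + 0.0961 + 0.0036 + 0.0004 + 0.0900 + 0.0289 + 0.0004 + 0.0004 + 0.0016 = 0.2250
Σp_2ᵢ² = 0.14² + 0.02² + 0.02² + 0.23² + 0.06² + 0.02² + 0.12² + 0.21² + 0.18² = 0.0196 + 0.0004 + 0.0004 + 0.0529 + 0.0036 + 0.0004 + 0.0144 + 0.0441 + 0.0324 = 0.1682
O = 0.0556 / √(0.2250 × 0.1682) = 0.0556 / 0.19454 = 0.2858

0.29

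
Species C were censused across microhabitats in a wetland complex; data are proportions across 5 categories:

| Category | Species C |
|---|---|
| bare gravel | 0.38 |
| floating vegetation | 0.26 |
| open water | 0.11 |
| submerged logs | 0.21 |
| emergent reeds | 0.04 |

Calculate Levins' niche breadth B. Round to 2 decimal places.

Σpᵢ² = 0.38² + 0.26² + 0.11² + 0.21² + 0.04² = 0.1444 + 0.0676 + 0.0121 + 0.0441 + 0.0016 = 0.2698
B = 1 / 0.2698 = 3.7064

3.71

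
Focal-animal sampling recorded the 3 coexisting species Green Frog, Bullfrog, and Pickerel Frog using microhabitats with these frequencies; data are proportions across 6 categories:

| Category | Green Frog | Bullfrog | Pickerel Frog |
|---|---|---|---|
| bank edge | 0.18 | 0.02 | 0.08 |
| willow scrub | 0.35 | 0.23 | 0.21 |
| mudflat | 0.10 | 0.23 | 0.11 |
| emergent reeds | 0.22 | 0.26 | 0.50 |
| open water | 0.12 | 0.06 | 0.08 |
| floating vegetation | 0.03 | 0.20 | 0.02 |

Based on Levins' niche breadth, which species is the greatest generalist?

Σp_Greeᵢ² = 0.18² + 0.35² + 0.10² + 0.22² + 0.12² + 0.03² = 0.0324 + 0.1225 + 0.0100 + 0.0484 + 0.0144 + 0.0009 = 0.2286
B_Gree = 1 / 0.2286 = 4.3745
Σp_Bullᵢ² = 0.02² + 0.23² + 0.23² + 0.26² + 0.06² + 0.20² = 0.0004 + 0.0529 + 0.0529 + 0.0676 + 0.0036 + 0.0400 = 0.2174
B_Bull = 1 / 0.2174 = 4.5998
Σp_Pickᵢ² = 0.08² + 0.21² + 0.11² + 0.50² + 0.08² + 0.02² = 0.0064 + 0.0441 + 0.0121 + 0.2500 + 0.0064 + 0.0004 = 0.3194
B_Pick = 1 / 0.3194 = 3.1309
Highest B → broadest niche (most generalist): Bullfrog (B = 4.60).

Bullfrog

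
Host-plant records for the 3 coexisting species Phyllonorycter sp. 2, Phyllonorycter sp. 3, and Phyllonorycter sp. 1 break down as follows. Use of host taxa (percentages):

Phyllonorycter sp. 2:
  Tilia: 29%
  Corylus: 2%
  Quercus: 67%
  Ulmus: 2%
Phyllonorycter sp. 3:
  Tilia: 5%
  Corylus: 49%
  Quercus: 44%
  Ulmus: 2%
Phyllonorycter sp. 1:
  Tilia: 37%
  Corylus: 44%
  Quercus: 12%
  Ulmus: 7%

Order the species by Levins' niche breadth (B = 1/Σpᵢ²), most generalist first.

Phyllonorycter sp. 1 > Phyllonorycter sp. 3 > Phyllonorycter sp. 2

Convert percentages to proportions (divide by 100).
Σp_2ᵢ² = 0.29² + 0.02² + 0.67² + 0.02² = 0.0841 + 0.0004 + 0.4489 + 0.0004 = 0.5338
B_2 = 1 / 0.5338 = 1.8734
Σp_3ᵢ² = 0.05² + 0.49² + 0.44² + 0.02² = 0.0025 + 0.2401 + 0.1936 + 0.0004 = 0.4366
B_3 = 1 / 0.4366 = 2.2904
Σp_1ᵢ² = 0.37² + 0.44² + 0.12² + 0.07² = 0.1369 + 0.1936 + 0.0144 + 0.0049 = 0.3498
B_1 = 1 / 0.3498 = 2.8588
Ranking by B (broadest → narrowest): Phyllonorycter sp. 1 (2.86) > Phyllonorycter sp. 3 (2.29) > Phyllonorycter sp. 2 (1.87)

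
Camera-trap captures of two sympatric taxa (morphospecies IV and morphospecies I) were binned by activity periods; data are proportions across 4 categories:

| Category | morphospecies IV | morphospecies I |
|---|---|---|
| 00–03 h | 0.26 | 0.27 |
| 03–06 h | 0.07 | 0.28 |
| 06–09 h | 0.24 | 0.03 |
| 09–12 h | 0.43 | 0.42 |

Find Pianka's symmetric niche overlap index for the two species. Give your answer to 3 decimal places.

Σ p₁ᵢp₂ᵢ = 0.0702 + 0.0196 + 0.0072 + 0.1806 = 0.2776
Σp_1ᵢ² = 0.26² + 0.07² + 0.24² + 0.43² = 0.0676 + 0.0049 + 0.0576 + 0.1849 = 0.3150
Σp_2ᵢ² = 0.27² + 0.28² + 0.03² + 0.42² = 0.0729 + 0.0784 + 0.0009 + 0.1764 = 0.3286
O = 0.2776 / √(0.3150 × 0.3286) = 0.2776 / 0.321728 = 0.86284

0.863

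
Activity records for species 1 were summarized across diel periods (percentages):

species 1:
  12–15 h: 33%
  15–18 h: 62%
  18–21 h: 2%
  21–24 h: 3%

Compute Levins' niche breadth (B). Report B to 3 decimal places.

2.022

Convert percentages to proportions (divide by 100).
Σpᵢ² = 0.33² + 0.62² + 0.02² + 0.03² = 0.1089 + 0.3844 + 0.0004 + 0.0009 = 0.4946
B = 1 / 0.4946 = 2.02184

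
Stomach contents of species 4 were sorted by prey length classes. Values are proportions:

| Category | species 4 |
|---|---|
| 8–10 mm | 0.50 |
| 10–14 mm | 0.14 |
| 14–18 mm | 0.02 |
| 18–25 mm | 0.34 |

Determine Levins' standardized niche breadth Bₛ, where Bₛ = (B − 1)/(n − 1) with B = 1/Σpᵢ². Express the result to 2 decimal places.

0.53

Σpᵢ² = 0.50² + 0.14² + 0.02² + 0.34² = 0.2500 + 0.0196 + 0.0004 + 0.1156 = 0.3856
B = 1 / 0.3856 = 2.5934
Bₛ = (B − 1)/(n − 1) = (2.5934 − 1)/(4 − 1) = 1.5934/3 = 0.5311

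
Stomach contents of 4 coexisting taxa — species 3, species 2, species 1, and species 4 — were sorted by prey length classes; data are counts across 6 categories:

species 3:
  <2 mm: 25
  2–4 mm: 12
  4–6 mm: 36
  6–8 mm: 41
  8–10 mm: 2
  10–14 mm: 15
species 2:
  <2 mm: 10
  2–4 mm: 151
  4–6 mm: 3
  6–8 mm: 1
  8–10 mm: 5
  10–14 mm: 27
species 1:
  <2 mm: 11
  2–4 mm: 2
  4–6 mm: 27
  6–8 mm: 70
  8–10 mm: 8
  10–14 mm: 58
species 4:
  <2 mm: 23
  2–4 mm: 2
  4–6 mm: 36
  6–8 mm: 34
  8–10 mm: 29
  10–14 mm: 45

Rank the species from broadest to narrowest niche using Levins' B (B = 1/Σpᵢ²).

Proportions for species 3 (n=131): 25/131=0.1908, 12/131=0.0916, 36/131=0.2748, 41/131=0.3130, 2/131=0.0153, 15/131=0.1145
Proportions for species 2 (n=197): 10/197=0.0508, 151/197=0.7665, 3/197=0.0152, 1/197=0.0051, 5/197=0.0254, 27/197=0.1371
Proportions for species 1 (n=176): 11/176=0.0625, 2/176=0.0114, 27/176=0.1534, 70/176=0.3977, 8/176=0.0455, 58/176=0.3295
Proportions for species 4 (n=169): 23/169=0.1361, 2/169=0.0118, 36/169=0.2130, 34/169=0.2012, 29/169=0.1716, 45/169=0.2663
Σp_3ᵢ² = 0.1908² + 0.0916² + 0.2748² + 0.3130² + 0.0153² + 0.1145² = 0.036405 + 0.008391 + 0.075515 + 0.097969 + 0.000234 + 0.013110 = 0.231624
B_3 = 1 / 0.231624 = 4.3173
Σp_2ᵢ² = 0.0508² + 0.7665² + 0.0152² + 0.0051² + 0.0254² + 0.1371² = 0.002581 + 0.587522 + 0.000231 + 0.000026 + 0.000645 + 0.018796 = 0.609801
B_2 = 1 / 0.609801 = 1.6399
Σp_1ᵢ² = 0.0625² + 0.0114² + 0.1534² + 0.3977² + 0.0455² + 0.3295² = 0.003906 + 0.000130 + 0.023532 + 0.158165 + 0.002070 + 0.108570 = 0.296373
B_1 = 1 / 0.296373 = 3.3741
Σp_4ᵢ² = 0.1361² + 0.0118² + 0.2130² + 0.2012² + 0.1716² + 0.2663² = 0.018523 + 0.000139 + 0.045369 + 0.040481 + 0.029447 + 0.070916 = 0.204875
B_4 = 1 / 0.204875 = 4.8810
Ranking by B (broadest → narrowest): species 4 (4.88) > species 3 (4.32) > species 1 (3.37) > species 2 (1.64)

species 4 > species 3 > species 1 > species 2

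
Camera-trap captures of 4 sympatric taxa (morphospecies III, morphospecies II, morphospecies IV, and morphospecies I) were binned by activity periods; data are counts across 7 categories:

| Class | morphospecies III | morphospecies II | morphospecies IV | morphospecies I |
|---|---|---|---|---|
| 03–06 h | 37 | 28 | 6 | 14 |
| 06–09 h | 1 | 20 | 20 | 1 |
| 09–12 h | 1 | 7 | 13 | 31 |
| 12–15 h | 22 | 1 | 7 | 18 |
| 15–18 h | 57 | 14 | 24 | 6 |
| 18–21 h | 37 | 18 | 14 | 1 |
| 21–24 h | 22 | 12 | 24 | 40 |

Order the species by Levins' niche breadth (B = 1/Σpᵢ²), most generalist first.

morphospecies IV > morphospecies II > morphospecies III > morphospecies I

Proportions for morphospecies III (n=177): 37/177=0.2090, 1/177=0.0056, 1/177=0.0056, 22/177=0.1243, 57/177=0.3220, 37/177=0.2090, 22/177=0.1243
Proportions for morphospecies II (n=100): 28/100=0.2800, 20/100=0.2000, 7/100=0.0700, 1/100=0.0100, 14/100=0.1400, 18/100=0.1800, 12/100=0.1200
Proportions for morphospecies IV (n=108): 6/108=0.0556, 20/108=0.1852, 13/108=0.1204, 7/108=0.0648, 24/108=0.2222, 14/108=0.1296, 24/108=0.2222
Proportions for morphospecies I (n=111): 14/111=0.1261, 1/111=0.0090, 31/111=0.2793, 18/111=0.1622, 6/111=0.0541, 1/111=0.0090, 40/111=0.3604
Σp_IIIᵢ² = 0.2090² + 0.0056² + 0.0056² + 0.1243² + 0.3220² + 0.2090² + 0.1243² = 0.043681 + 0.000031 + 0.000031 + 0.015450 + 0.103684 + 0.043681 + 0.015450 = 0.222008
B_III = 1 / 0.222008 = 4.5043
Σp_IIᵢ² = 0.2800² + 0.2000² + 0.0700² + 0.0100² + 0.1400² + 0.1800² + 0.1200² = 0.078400 + 0.040000 + 0.004900 + 0.000100 + 0.019600 + 0.032400 + 0.014400 = 0.189800
B_II = 1 / 0.189800 = 5.2687
Σp_IVᵢ² = 0.0556² + 0.1852² + 0.1204² + 0.0648² + 0.2222² + 0.1296² + 0.2222² = 0.003091 + 0.034299 + 0.014496 + 0.004199 + 0.049373 + 0.016796 + 0.049373 = 0.171627
B_IV = 1 / 0.171627 = 5.8266
Σp_Iᵢ² = 0.1261² + 0.0090² + 0.2793² + 0.1622² + 0.0541² + 0.0090² + 0.3604² = 0.015901 + 0.000081 + 0.078008 + 0.026309 + 0.002927 + 0.000081 + 0.129888 = 0.253195
B_I = 1 / 0.253195 = 3.9495
Ranking by B (broadest → narrowest): morphospecies IV (5.83) > morphospecies II (5.27) > morphospecies III (4.50) > morphospecies I (3.95)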